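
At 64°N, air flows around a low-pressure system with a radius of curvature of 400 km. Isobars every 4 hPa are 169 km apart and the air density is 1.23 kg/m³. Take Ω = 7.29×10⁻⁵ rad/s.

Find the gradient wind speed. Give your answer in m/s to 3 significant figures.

Coriolis parameter at 64°N:
f = 2Ω sin φ = 2 × 7.29×10⁻⁵ × sin 64° = 1.31×10⁻⁴ s⁻¹
Pressure gradient: |∂P/∂n| = 400 Pa / 169000 m = 2.37×10⁻³ Pa/m
Geostrophic speed: V_g = |∂P/∂n|/(fρ) = 2.37×10⁻³/(1.31×10⁻⁴ × 1.23) = 14.7 m/s
Around a low, centrifugal force acts outward with Coriolis, so pressure-gradient force balances both:
(1/ρ)|∂P/∂n| = fV + V²/R  →  V² + fR·V − fR·V_g = 0
With fR = 1.31×10⁻⁴ × 400×10³ m = 52.4 m/s:
V = [−fR + √((fR)² + 4 fR V_g)]/2 = [−52.4 + √(52.4² + 4×52.4×14.7)]/2 = 12 m/s
Subgeostrophic (V < V_g = 14.7 m/s), as expected around a low.

12.0 m/s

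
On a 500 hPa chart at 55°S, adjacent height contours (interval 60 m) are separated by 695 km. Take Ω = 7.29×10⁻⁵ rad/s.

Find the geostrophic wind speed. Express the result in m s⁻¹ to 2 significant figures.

7.1 m s⁻¹

Coriolis parameter at 55°S:
f = 2Ω sin φ = 2 × 7.29×10⁻⁵ × sin 55° = 1.19×10⁻⁴ s⁻¹
Height gradient: |∂Z/∂n| = 60 m / 695000 m = 8.63×10⁻⁵
On a pressure surface, geostrophic balance gives V_g = (g/f)|∂Z/∂n|:
V_g = 9.81 × 8.63×10⁻⁵ / 1.19×10⁻⁴ = 7.09 m/s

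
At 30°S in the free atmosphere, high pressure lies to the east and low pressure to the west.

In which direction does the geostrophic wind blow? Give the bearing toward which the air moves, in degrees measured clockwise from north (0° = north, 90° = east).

180°

The pressure-gradient force points toward the west (bearing 270°).
Geostrophic balance: in the Southern Hemisphere the Coriolis force deflects motion to the left, so the geostrophic wind blows 90° to the left of the pressure-gradient force (low pressure on the right).
Rotating 270° by 90° counterclockwise gives 180° — the wind blows toward the south.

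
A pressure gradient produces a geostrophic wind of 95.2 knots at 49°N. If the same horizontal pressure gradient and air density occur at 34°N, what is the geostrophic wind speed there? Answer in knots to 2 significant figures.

With the same pressure gradient and density, V_g ∝ 1/f ∝ 1/sin φ.
V₂ = V₁ · sin φ₁ / sin φ₂ = 95.2 × sin 49° / sin 34°
V₂ = 95.2 × 0.7547/0.5592 = 130 knots

130 knots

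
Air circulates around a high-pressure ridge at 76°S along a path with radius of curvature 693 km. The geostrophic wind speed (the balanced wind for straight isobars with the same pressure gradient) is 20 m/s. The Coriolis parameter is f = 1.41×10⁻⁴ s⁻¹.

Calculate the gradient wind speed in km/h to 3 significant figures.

101 km/h

Around a high, pressure-gradient force acts outward with centrifugal, so Coriolis balances both:
fV = (1/ρ)|∂P/∂n| + V²/R  →  V² − fR·V + fR·V_g = 0
With fR = 1.41×10⁻⁴ × 693×10³ m = 97.7 m/s:
V = [fR − √((fR)² − 4 fR V_g)]/2 = [97.7 − √(97.7² − 4×97.7×20)]/2 = 28.1 m/s
Supergeostrophic (V > V_g = 20 m/s), as expected around a high.
Converting: 28.1 m/s × 3.6 = 101 km/h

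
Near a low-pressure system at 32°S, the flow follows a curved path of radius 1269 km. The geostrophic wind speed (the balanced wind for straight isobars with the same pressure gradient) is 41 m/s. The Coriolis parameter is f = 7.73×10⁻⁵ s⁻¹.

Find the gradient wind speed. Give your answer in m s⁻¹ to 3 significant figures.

Around a low, centrifugal force acts outward with Coriolis, so pressure-gradient force balances both:
(1/ρ)|∂P/∂n| = fV + V²/R  →  V² + fR·V − fR·V_g = 0
With fR = 7.73×10⁻⁵ × 1269×10³ m = 98.1 m/s:
V = [−fR + √((fR)² + 4 fR V_g)]/2 = [−98.1 + √(98.1² + 4×98.1×41)]/2 = 31.1 m/s
Subgeostrophic (V < V_g = 41 m/s), as expected around a low.

31.1 m s⁻¹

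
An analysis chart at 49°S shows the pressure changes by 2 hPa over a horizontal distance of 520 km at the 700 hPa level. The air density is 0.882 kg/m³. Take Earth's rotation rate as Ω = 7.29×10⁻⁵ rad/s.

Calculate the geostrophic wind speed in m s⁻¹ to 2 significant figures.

4.0 m s⁻¹

Coriolis parameter at 49°S:
f = 2Ω sin φ = 2 × 7.29×10⁻⁵ × sin 49° = 1.10×10⁻⁴ s⁻¹
Pressure gradient: |∂P/∂n| = 200 Pa / 520000 m = 3.85×10⁻⁴ Pa/m
Geostrophic balance (pressure-gradient force = Coriolis force):
V_g = (1/(fρ)) |∂P/∂n| = 3.85×10⁻⁴ / (1.10×10⁻⁴ × 0.882) = 3.96 m/s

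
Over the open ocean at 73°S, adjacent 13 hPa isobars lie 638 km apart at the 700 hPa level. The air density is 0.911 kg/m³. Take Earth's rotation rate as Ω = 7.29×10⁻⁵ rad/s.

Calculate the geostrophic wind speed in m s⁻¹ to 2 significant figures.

Coriolis parameter at 73°S:
f = 2Ω sin φ = 2 × 7.29×10⁻⁵ × sin 73° = 1.39×10⁻⁴ s⁻¹
Pressure gradient: |∂P/∂n| = 1300 Pa / 638000 m = 2.04×10⁻³ Pa/m
Geostrophic balance (pressure-gradient force = Coriolis force):
V_g = (1/(fρ)) |∂P/∂n| = 2.04×10⁻³ / (1.39×10⁻⁴ × 0.911) = 16.0 m/s

16 m s⁻¹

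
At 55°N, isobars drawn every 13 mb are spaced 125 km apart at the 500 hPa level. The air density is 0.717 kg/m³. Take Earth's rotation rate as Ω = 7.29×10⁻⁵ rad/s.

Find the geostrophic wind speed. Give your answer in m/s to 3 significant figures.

121 m/s

Coriolis parameter at 55°N:
f = 2Ω sin φ = 2 × 7.29×10⁻⁵ × sin 55° = 1.19×10⁻⁴ s⁻¹
Pressure gradient: |∂P/∂n| = 1300 Pa / 125000 m = 1.04×10⁻² Pa/m
Geostrophic balance (pressure-gradient force = Coriolis force):
V_g = (1/(fρ)) |∂P/∂n| = 1.04×10⁻² / (1.19×10⁻⁴ × 0.717) = 121 m/s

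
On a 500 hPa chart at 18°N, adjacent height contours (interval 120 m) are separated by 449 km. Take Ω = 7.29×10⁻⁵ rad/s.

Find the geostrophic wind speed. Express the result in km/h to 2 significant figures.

Coriolis parameter at 18°N:
f = 2Ω sin φ = 2 × 7.29×10⁻⁵ × sin 18° = 4.51×10⁻⁵ s⁻¹
Height gradient: |∂Z/∂n| = 120 m / 449000 m = 2.67×10⁻⁴
On a pressure surface, geostrophic balance gives V_g = (g/f)|∂Z/∂n|:
V_g = 9.81 × 2.67×10⁻⁴ / 4.51×10⁻⁵ = 58.2 m/s
Converting: 58.2 m/s × 3.6 = 210 km/h

210 km/h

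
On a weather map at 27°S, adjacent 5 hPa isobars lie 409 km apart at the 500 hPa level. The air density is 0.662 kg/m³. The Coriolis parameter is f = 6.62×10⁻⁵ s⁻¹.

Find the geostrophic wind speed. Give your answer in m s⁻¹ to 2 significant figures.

Pressure gradient: |∂P/∂n| = 500 Pa / 409000 m = 1.22×10⁻³ Pa/m
Geostrophic balance (pressure-gradient force = Coriolis force):
V_g = (1/(fρ)) |∂P/∂n| = 1.22×10⁻³ / (6.62×10⁻⁵ × 0.662) = 27.9 m/s

28 m s⁻¹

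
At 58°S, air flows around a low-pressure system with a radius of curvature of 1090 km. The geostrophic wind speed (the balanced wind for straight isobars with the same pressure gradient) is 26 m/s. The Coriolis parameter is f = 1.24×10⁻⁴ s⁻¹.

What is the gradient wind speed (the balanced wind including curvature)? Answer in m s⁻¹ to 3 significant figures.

Around a low, centrifugal force acts outward with Coriolis, so pressure-gradient force balances both:
(1/ρ)|∂P/∂n| = fV + V²/R  →  V² + fR·V − fR·V_g = 0
With fR = 1.24×10⁻⁴ × 1090×10³ m = 135 m/s:
V = [−fR + √((fR)² + 4 fR V_g)]/2 = [−135 + √(135² + 4×135×26)]/2 = 22.3 m/s
Subgeostrophic (V < V_g = 26 m/s), as expected around a low.

22.3 m s⁻¹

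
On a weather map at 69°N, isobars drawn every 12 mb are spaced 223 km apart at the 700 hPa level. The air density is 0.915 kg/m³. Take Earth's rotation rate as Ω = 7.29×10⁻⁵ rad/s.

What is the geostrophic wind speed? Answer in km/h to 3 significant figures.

Coriolis parameter at 69°N:
f = 2Ω sin φ = 2 × 7.29×10⁻⁵ × sin 69° = 1.36×10⁻⁴ s⁻¹
Pressure gradient: |∂P/∂n| = 1200 Pa / 223000 m = 5.38×10⁻³ Pa/m
Geostrophic balance (pressure-gradient force = Coriolis force):
V_g = (1/(fρ)) |∂P/∂n| = 5.38×10⁻³ / (1.36×10⁻⁴ × 0.915) = 43.2 m/s
Converting: 43.2 m/s × 3.6 = 156 km/h

156 km/h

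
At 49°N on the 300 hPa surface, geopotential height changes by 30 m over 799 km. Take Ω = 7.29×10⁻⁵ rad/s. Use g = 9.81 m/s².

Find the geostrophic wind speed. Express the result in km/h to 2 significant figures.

12 km/h

Coriolis parameter at 49°N:
f = 2Ω sin φ = 2 × 7.29×10⁻⁵ × sin 49° = 1.10×10⁻⁴ s⁻¹
Height gradient: |∂Z/∂n| = 30 m / 799000 m = 3.75×10⁻⁵
On a pressure surface, geostrophic balance gives V_g = (g/f)|∂Z/∂n|:
V_g = 9.81 × 3.75×10⁻⁵ / 1.10×10⁻⁴ = 3.35 m/s
Converting: 3.35 m/s × 3.6 = 12 km/h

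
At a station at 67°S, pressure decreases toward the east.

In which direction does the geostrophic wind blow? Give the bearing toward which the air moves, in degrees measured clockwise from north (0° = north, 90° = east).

The pressure-gradient force points toward the east (bearing 090°).
Geostrophic balance: in the Southern Hemisphere the Coriolis force deflects motion to the left, so the geostrophic wind blows 90° to the left of the pressure-gradient force (low pressure on the right).
Rotating 090° by 90° counterclockwise gives 000° — the wind blows toward the north.

000°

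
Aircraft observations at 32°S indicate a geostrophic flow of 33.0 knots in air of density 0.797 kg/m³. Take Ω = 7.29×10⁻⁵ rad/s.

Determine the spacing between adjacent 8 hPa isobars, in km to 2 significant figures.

Coriolis parameter at 32°S:
f = 2Ω sin φ = 2 × 7.29×10⁻⁵ × sin 32° = 7.73×10⁻⁵ s⁻¹
Wind speed in SI: 33.0 knots = 17.0 m/s
Geostrophic balance rearranged: |∂P/∂n| = f ρ V_g
|∂P/∂n| = 7.73×10⁻⁵ × 0.797 × 17.0 = 1.05×10⁻³ Pa/m
Isobar spacing: Δn = ΔP/|∂P/∂n| = 800 Pa / 1.05×10⁻³ Pa/m = 765266 m ≈ 770 km

770 km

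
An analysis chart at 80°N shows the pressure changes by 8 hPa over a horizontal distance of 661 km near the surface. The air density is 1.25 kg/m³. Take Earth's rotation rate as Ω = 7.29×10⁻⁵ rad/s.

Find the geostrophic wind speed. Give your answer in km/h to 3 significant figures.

Coriolis parameter at 80°N:
f = 2Ω sin φ = 2 × 7.29×10⁻⁵ × sin 80° = 1.44×10⁻⁴ s⁻¹
Pressure gradient: |∂P/∂n| = 800 Pa / 661000 m = 1.21×10⁻³ Pa/m
Geostrophic balance (pressure-gradient force = Coriolis force):
V_g = (1/(fρ)) |∂P/∂n| = 1.21×10⁻³ / (1.44×10⁻⁴ × 1.25) = 6.74 m/s
Converting: 6.74 m/s × 3.6 = 24.3 km/h

24.3 km/h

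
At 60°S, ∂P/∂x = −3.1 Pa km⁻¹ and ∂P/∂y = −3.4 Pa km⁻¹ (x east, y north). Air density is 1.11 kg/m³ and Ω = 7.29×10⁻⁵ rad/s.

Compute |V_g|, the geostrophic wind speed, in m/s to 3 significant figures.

Coriolis parameter at 60°S:
f = 2Ω sin φ = 2 × 7.29×10⁻⁵ × sin 60° = 1.26×10⁻⁴ s⁻¹
In the Southern Hemisphere f is negative: f = −1.26×10⁻⁴ s⁻¹.
Component geostrophic relations (x east, y north):
u_g = −(1/(fρ)) ∂P/∂y,  v_g = (1/(fρ)) ∂P/∂x
u_g = −(−3.4×10⁻³)/(−1.26×10⁻⁴ × 1.11) = −24.3 m/s;  v_g = (−3.1×10⁻³)/(−1.26×10⁻⁴ × 1.11) = 22.1 m/s
|V_g| = √(u_g² + v_g²) = 32.8 m/s

32.8 m/s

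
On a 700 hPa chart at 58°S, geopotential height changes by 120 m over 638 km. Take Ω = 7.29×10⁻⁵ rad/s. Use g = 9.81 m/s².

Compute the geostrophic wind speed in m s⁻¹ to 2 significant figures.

Coriolis parameter at 58°S:
f = 2Ω sin φ = 2 × 7.29×10⁻⁵ × sin 58° = 1.24×10⁻⁴ s⁻¹
Height gradient: |∂Z/∂n| = 120 m / 638000 m = 1.88×10⁻⁴
On a pressure surface, geostrophic balance gives V_g = (g/f)|∂Z/∂n|:
V_g = 9.81 × 1.88×10⁻⁴ / 1.24×10⁻⁴ = 14.9 m/s

15 m s⁻¹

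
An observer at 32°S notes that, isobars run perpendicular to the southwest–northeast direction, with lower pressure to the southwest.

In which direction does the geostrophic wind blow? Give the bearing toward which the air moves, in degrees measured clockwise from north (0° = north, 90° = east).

135°

The pressure-gradient force points toward the southwest (bearing 225°).
Geostrophic balance: in the Southern Hemisphere the Coriolis force deflects motion to the left, so the geostrophic wind blows 90° to the left of the pressure-gradient force (low pressure on the right).
Rotating 225° by 90° counterclockwise gives 135° — the wind blows toward the southeast.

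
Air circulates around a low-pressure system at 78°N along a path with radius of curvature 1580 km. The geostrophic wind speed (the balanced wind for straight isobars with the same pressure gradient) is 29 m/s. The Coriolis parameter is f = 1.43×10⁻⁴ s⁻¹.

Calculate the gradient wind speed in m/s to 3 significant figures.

Around a low, centrifugal force acts outward with Coriolis, so pressure-gradient force balances both:
(1/ρ)|∂P/∂n| = fV + V²/R  →  V² + fR·V − fR·V_g = 0
With fR = 1.43×10⁻⁴ × 1580×10³ m = 226 m/s:
V = [−fR + √((fR)² + 4 fR V_g)]/2 = [−226 + √(226² + 4×226×29)]/2 = 26 m/s
Subgeostrophic (V < V_g = 29 m/s), as expected around a low.

26.0 m/s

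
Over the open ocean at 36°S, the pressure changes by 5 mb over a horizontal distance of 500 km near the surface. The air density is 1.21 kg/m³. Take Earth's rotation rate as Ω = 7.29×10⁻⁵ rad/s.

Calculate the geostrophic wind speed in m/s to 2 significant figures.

Coriolis parameter at 36°S:
f = 2Ω sin φ = 2 × 7.29×10⁻⁵ × sin 36° = 8.57×10⁻⁵ s⁻¹
Pressure gradient: |∂P/∂n| = 500 Pa / 500000 m = 1.00×10⁻³ Pa/m
Geostrophic balance (pressure-gradient force = Coriolis force):
V_g = (1/(fρ)) |∂P/∂n| = 1.00×10⁻³ / (8.57×10⁻⁵ × 1.21) = 9.64 m/s

9.6 m/s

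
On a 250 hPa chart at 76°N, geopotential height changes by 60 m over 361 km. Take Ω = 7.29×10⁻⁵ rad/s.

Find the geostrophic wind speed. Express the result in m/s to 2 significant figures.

Coriolis parameter at 76°N:
f = 2Ω sin φ = 2 × 7.29×10⁻⁵ × sin 76° = 1.41×10⁻⁴ s⁻¹
Height gradient: |∂Z/∂n| = 60 m / 361000 m = 1.66×10⁻⁴
On a pressure surface, geostrophic balance gives V_g = (g/f)|∂Z/∂n|:
V_g = 9.81 × 1.66×10⁻⁴ / 1.41×10⁻⁴ = 11.5 m/s

12 m/s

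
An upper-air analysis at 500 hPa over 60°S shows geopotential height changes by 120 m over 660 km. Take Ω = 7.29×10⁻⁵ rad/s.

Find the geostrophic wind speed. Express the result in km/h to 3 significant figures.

50.9 km/h

Coriolis parameter at 60°S:
f = 2Ω sin φ = 2 × 7.29×10⁻⁵ × sin 60° = 1.26×10⁻⁴ s⁻¹
Height gradient: |∂Z/∂n| = 120 m / 660000 m = 1.82×10⁻⁴
On a pressure surface, geostrophic balance gives V_g = (g/f)|∂Z/∂n|:
V_g = 9.81 × 1.82×10⁻⁴ / 1.26×10⁻⁴ = 14.1 m/s
Converting: 14.1 m/s × 3.6 = 50.9 km/h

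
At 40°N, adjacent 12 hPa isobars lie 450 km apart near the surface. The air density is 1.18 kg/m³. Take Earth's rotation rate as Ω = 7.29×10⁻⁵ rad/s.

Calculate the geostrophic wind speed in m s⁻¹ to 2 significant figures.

24 m s⁻¹

Coriolis parameter at 40°N:
f = 2Ω sin φ = 2 × 7.29×10⁻⁵ × sin 40° = 9.37×10⁻⁵ s⁻¹
Pressure gradient: |∂P/∂n| = 1200 Pa / 450000 m = 2.67×10⁻³ Pa/m
Geostrophic balance (pressure-gradient force = Coriolis force):
V_g = (1/(fρ)) |∂P/∂n| = 2.67×10⁻³ / (9.37×10⁻⁵ × 1.18) = 24.1 m/s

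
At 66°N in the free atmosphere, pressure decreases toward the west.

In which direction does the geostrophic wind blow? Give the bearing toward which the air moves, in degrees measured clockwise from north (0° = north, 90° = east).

000°

The pressure-gradient force points toward the west (bearing 270°).
Geostrophic balance: in the Northern Hemisphere the Coriolis force deflects motion to the right, so the geostrophic wind blows 90° to the right of the pressure-gradient force (low pressure on the left).
Rotating 270° by 90° clockwise gives 000° — the wind blows toward the north.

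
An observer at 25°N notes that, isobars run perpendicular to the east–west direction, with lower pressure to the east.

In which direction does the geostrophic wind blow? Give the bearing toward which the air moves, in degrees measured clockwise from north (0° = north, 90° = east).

180°

The pressure-gradient force points toward the east (bearing 090°).
Geostrophic balance: in the Northern Hemisphere the Coriolis force deflects motion to the right, so the geostrophic wind blows 90° to the right of the pressure-gradient force (low pressure on the left).
Rotating 090° by 90° clockwise gives 180° — the wind blows toward the south.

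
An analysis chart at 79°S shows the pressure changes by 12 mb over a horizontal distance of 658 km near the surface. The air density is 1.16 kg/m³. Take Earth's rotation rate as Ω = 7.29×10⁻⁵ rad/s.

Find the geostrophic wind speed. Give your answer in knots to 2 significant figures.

Coriolis parameter at 79°S:
f = 2Ω sin φ = 2 × 7.29×10⁻⁵ × sin 79° = 1.43×10⁻⁴ s⁻¹
Pressure gradient: |∂P/∂n| = 1200 Pa / 658000 m = 1.82×10⁻³ Pa/m
Geostrophic balance (pressure-gradient force = Coriolis force):
V_g = (1/(fρ)) |∂P/∂n| = 1.82×10⁻³ / (1.43×10⁻⁴ × 1.16) = 11.0 m/s
Converting: 11.0 m/s × 1.944 = 21 knots

21 knots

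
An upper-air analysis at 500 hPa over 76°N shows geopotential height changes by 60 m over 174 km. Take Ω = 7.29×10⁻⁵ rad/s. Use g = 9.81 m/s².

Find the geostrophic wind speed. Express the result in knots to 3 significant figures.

46.5 knots

Coriolis parameter at 76°N:
f = 2Ω sin φ = 2 × 7.29×10⁻⁵ × sin 76° = 1.41×10⁻⁴ s⁻¹
Height gradient: |∂Z/∂n| = 60 m / 174000 m = 3.45×10⁻⁴
On a pressure surface, geostrophic balance gives V_g = (g/f)|∂Z/∂n|:
V_g = 9.81 × 3.45×10⁻⁴ / 1.41×10⁻⁴ = 23.9 m/s
Converting: 23.9 m/s × 1.944 = 46.5 knots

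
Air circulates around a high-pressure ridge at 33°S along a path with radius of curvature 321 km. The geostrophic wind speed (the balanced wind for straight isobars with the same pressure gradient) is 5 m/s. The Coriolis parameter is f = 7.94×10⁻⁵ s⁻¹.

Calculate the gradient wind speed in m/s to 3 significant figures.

Around a high, pressure-gradient force acts outward with centrifugal, so Coriolis balances both:
fV = (1/ρ)|∂P/∂n| + V²/R  →  V² − fR·V + fR·V_g = 0
With fR = 7.94×10⁻⁵ × 321×10³ m = 25.5 m/s:
V = [fR − √((fR)² − 4 fR V_g)]/2 = [25.5 − √(25.5² − 4×25.5×5)]/2 = 6.83 m/s
Supergeostrophic (V > V_g = 5 m/s), as expected around a high.

6.83 m/s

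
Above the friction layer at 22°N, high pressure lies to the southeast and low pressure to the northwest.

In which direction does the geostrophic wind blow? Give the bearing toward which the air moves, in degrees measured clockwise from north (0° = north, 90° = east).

045°

The pressure-gradient force points toward the northwest (bearing 315°).
Geostrophic balance: in the Northern Hemisphere the Coriolis force deflects motion to the right, so the geostrophic wind blows 90° to the right of the pressure-gradient force (low pressure on the left).
Rotating 315° by 90° clockwise gives 045° — the wind blows toward the northeast.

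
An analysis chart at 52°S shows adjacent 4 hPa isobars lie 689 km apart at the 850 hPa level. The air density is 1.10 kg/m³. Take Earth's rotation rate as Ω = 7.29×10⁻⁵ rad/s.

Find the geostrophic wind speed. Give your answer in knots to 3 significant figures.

8.93 knots

Coriolis parameter at 52°S:
f = 2Ω sin φ = 2 × 7.29×10⁻⁵ × sin 52° = 1.15×10⁻⁴ s⁻¹
Pressure gradient: |∂P/∂n| = 400 Pa / 689000 m = 5.81×10⁻⁴ Pa/m
Geostrophic balance (pressure-gradient force = Coriolis force):
V_g = (1/(fρ)) |∂P/∂n| = 5.81×10⁻⁴ / (1.15×10⁻⁴ × 1.10) = 4.59 m/s
Converting: 4.59 m/s × 1.944 = 8.93 knots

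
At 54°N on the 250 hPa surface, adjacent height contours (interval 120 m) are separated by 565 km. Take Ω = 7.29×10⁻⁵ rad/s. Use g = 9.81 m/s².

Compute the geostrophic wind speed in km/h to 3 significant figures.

63.6 km/h

Coriolis parameter at 54°N:
f = 2Ω sin φ = 2 × 7.29×10⁻⁵ × sin 54° = 1.18×10⁻⁴ s⁻¹
Height gradient: |∂Z/∂n| = 120 m / 565000 m = 2.12×10⁻⁴
On a pressure surface, geostrophic balance gives V_g = (g/f)|∂Z/∂n|:
V_g = 9.81 × 2.12×10⁻⁴ / 1.18×10⁻⁴ = 17.7 m/s
Converting: 17.7 m/s × 3.6 = 63.6 km/h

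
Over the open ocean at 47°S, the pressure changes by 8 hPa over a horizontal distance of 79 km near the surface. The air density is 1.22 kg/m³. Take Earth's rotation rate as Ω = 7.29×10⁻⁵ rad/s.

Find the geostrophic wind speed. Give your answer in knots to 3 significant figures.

Coriolis parameter at 47°S:
f = 2Ω sin φ = 2 × 7.29×10⁻⁵ × sin 47° = 1.07×10⁻⁴ s⁻¹
Pressure gradient: |∂P/∂n| = 800 Pa / 79000 m = 1.01×10⁻² Pa/m
Geostrophic balance (pressure-gradient force = Coriolis force):
V_g = (1/(fρ)) |∂P/∂n| = 1.01×10⁻² / (1.07×10⁻⁴ × 1.22) = 77.8 m/s
Converting: 77.8 m/s × 1.944 = 151 knots

151 knots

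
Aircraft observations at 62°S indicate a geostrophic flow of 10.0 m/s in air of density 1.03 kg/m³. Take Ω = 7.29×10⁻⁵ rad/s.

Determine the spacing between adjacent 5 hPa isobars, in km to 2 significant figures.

Coriolis parameter at 62°S:
f = 2Ω sin φ = 2 × 7.29×10⁻⁵ × sin 62° = 1.29×10⁻⁴ s⁻¹
Geostrophic balance rearranged: |∂P/∂n| = f ρ V_g
|∂P/∂n| = 1.29×10⁻⁴ × 1.03 × 10.0 = 1.33×10⁻³ Pa/m
Isobar spacing: Δn = ΔP/|∂P/∂n| = 500 Pa / 1.33×10⁻³ Pa/m = 377086 m ≈ 380 km

380 km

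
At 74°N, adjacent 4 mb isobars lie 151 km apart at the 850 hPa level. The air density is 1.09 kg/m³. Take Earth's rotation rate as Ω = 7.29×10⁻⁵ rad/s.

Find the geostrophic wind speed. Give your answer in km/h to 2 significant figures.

Coriolis parameter at 74°N:
f = 2Ω sin φ = 2 × 7.29×10⁻⁵ × sin 74° = 1.40×10⁻⁴ s⁻¹
Pressure gradient: |∂P/∂n| = 400 Pa / 151000 m = 2.65×10⁻³ Pa/m
Geostrophic balance (pressure-gradient force = Coriolis force):
V_g = (1/(fρ)) |∂P/∂n| = 2.65×10⁻³ / (1.40×10⁻⁴ × 1.09) = 17.3 m/s
Converting: 17.3 m/s × 3.6 = 62 km/h

62 km/h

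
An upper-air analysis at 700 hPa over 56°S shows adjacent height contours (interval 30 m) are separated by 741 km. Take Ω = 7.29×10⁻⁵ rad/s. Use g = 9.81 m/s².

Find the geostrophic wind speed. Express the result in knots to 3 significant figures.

6.39 knots

Coriolis parameter at 56°S:
f = 2Ω sin φ = 2 × 7.29×10⁻⁵ × sin 56° = 1.21×10⁻⁴ s⁻¹
Height gradient: |∂Z/∂n| = 30 m / 741000 m = 4.05×10⁻⁵
On a pressure surface, geostrophic balance gives V_g = (g/f)|∂Z/∂n|:
V_g = 9.81 × 4.05×10⁻⁵ / 1.21×10⁻⁴ = 3.29 m/s
Converting: 3.29 m/s × 1.944 = 6.39 knots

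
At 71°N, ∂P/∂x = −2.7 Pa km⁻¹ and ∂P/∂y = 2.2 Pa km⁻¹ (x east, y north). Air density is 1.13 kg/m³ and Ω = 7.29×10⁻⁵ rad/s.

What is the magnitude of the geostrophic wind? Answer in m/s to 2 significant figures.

22 m/s

Coriolis parameter at 71°N:
f = 2Ω sin φ = 2 × 7.29×10⁻⁵ × sin 71° = 1.38×10⁻⁴ s⁻¹
Component geostrophic relations (x east, y north):
u_g = −(1/(fρ)) ∂P/∂y,  v_g = (1/(fρ)) ∂P/∂x
u_g = −(2.2×10⁻³)/(1.38×10⁻⁴ × 1.13) = −14.1 m/s;  v_g = (−2.7×10⁻³)/(1.38×10⁻⁴ × 1.13) = −17.3 m/s
|V_g| = √(u_g² + v_g²) = 22.4 m/s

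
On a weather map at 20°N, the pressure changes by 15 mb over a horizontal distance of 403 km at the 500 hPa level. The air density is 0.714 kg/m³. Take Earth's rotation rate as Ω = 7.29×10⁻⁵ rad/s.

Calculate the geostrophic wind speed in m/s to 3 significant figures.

105 m/s

Coriolis parameter at 20°N:
f = 2Ω sin φ = 2 × 7.29×10⁻⁵ × sin 20° = 4.99×10⁻⁵ s⁻¹
Pressure gradient: |∂P/∂n| = 1500 Pa / 403000 m = 3.72×10⁻³ Pa/m
Geostrophic balance (pressure-gradient force = Coriolis force):
V_g = (1/(fρ)) |∂P/∂n| = 3.72×10⁻³ / (4.99×10⁻⁵ × 0.714) = 105 m/s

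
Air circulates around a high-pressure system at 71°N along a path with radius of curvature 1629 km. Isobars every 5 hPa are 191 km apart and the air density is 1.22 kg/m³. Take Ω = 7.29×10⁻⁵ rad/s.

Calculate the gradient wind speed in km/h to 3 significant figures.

60.6 km/h

Coriolis parameter at 71°N:
f = 2Ω sin φ = 2 × 7.29×10⁻⁵ × sin 71° = 1.38×10⁻⁴ s⁻¹
Pressure gradient: |∂P/∂n| = 500 Pa / 191000 m = 2.62×10⁻³ Pa/m
Geostrophic speed: V_g = |∂P/∂n|/(fρ) = 2.62×10⁻³/(1.38×10⁻⁴ × 1.22) = 15.6 m/s
Around a high, pressure-gradient force acts outward with centrifugal, so Coriolis balances both:
fV = (1/ρ)|∂P/∂n| + V²/R  →  V² − fR·V + fR·V_g = 0
With fR = 1.38×10⁻⁴ × 1629×10³ m = 225 m/s:
V = [fR − √((fR)² − 4 fR V_g)]/2 = [225 − √(225² − 4×225×15.6)]/2 = 16.8 m/s
Supergeostrophic (V > V_g = 15.6 m/s), as expected around a high.
Converting: 16.8 m/s × 3.6 = 60.6 km/h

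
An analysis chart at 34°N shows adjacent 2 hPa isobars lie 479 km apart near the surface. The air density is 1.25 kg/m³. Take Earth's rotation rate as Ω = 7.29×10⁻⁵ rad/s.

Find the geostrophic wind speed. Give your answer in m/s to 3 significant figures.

4.10 m/s

Coriolis parameter at 34°N:
f = 2Ω sin φ = 2 × 7.29×10⁻⁵ × sin 34° = 8.15×10⁻⁵ s⁻¹
Pressure gradient: |∂P/∂n| = 200 Pa / 479000 m = 4.18×10⁻⁴ Pa/m
Geostrophic balance (pressure-gradient force = Coriolis force):
V_g = (1/(fρ)) |∂P/∂n| = 4.18×10⁻⁴ / (8.15×10⁻⁵ × 1.25) = 4.10 m/s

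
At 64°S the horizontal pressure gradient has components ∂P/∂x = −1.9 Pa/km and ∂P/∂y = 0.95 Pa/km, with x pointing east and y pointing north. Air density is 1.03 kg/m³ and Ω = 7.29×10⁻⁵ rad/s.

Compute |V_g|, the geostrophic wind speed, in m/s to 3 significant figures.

15.7 m/s

Coriolis parameter at 64°S:
f = 2Ω sin φ = 2 × 7.29×10⁻⁵ × sin 64° = 1.31×10⁻⁴ s⁻¹
In the Southern Hemisphere f is negative: f = −1.31×10⁻⁴ s⁻¹.
Component geostrophic relations (x east, y north):
u_g = −(1/(fρ)) ∂P/∂y,  v_g = (1/(fρ)) ∂P/∂x
u_g = −(0.95×10⁻³)/(−1.31×10⁻⁴ × 1.03) = 7.04 m/s;  v_g = (−1.9×10⁻³)/(−1.31×10⁻⁴ × 1.03) = 14.1 m/s
|V_g| = √(u_g² + v_g²) = 15.7 m/s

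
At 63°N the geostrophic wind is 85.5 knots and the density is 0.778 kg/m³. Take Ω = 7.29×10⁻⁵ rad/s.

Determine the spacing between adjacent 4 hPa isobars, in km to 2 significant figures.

90 km

Coriolis parameter at 63°N:
f = 2Ω sin φ = 2 × 7.29×10⁻⁵ × sin 63° = 1.30×10⁻⁴ s⁻¹
Wind speed in SI: 85.5 knots = 44.0 m/s
Geostrophic balance rearranged: |∂P/∂n| = f ρ V_g
|∂P/∂n| = 1.30×10⁻⁴ × 0.778 × 44.0 = 4.45×10⁻³ Pa/m
Isobar spacing: Δn = ΔP/|∂P/∂n| = 400 Pa / 4.45×10⁻³ Pa/m = 89978 m ≈ 90 km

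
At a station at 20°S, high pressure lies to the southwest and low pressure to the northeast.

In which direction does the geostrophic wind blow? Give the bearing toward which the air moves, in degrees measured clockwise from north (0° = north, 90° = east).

315°

The pressure-gradient force points toward the northeast (bearing 045°).
Geostrophic balance: in the Southern Hemisphere the Coriolis force deflects motion to the left, so the geostrophic wind blows 90° to the left of the pressure-gradient force (low pressure on the right).
Rotating 045° by 90° counterclockwise gives 315° — the wind blows toward the northwest.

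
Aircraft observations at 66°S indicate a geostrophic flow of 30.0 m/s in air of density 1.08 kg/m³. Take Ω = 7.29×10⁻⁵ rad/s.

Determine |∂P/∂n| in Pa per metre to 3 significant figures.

4.32×10⁻³ Pa/m

Coriolis parameter at 66°S:
f = 2Ω sin φ = 2 × 7.29×10⁻⁵ × sin 66° = 1.33×10⁻⁴ s⁻¹
Geostrophic balance rearranged: |∂P/∂n| = f ρ V_g
|∂P/∂n| = 1.33×10⁻⁴ × 1.08 × 30.0 = 4.32×10⁻³ Pa/m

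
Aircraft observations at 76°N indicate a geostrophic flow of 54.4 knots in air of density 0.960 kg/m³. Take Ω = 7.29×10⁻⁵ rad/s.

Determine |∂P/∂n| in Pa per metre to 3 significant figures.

3.80×10⁻³ Pa/m

Coriolis parameter at 76°N:
f = 2Ω sin φ = 2 × 7.29×10⁻⁵ × sin 76° = 1.41×10⁻⁴ s⁻¹
Wind speed in SI: 54.4 knots = 28.0 m/s
Geostrophic balance rearranged: |∂P/∂n| = f ρ V_g
|∂P/∂n| = 1.41×10⁻⁴ × 0.960 × 28.0 = 3.80×10⁻³ Pa/m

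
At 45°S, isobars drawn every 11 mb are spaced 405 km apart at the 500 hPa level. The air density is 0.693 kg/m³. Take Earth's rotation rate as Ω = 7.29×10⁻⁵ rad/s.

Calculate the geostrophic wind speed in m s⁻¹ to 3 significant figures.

38.0 m s⁻¹

Coriolis parameter at 45°S:
f = 2Ω sin φ = 2 × 7.29×10⁻⁵ × sin 45° = 1.03×10⁻⁴ s⁻¹
Pressure gradient: |∂P/∂n| = 1100 Pa / 405000 m = 2.72×10⁻³ Pa/m
Geostrophic balance (pressure-gradient force = Coriolis force):
V_g = (1/(fρ)) |∂P/∂n| = 2.72×10⁻³ / (1.03×10⁻⁴ × 0.693) = 38.0 m/s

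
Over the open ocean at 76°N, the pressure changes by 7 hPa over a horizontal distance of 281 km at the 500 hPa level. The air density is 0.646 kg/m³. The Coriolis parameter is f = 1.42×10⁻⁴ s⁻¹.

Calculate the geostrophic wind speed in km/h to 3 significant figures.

97.8 km/h

Pressure gradient: |∂P/∂n| = 700 Pa / 281000 m = 2.49×10⁻³ Pa/m
Geostrophic balance (pressure-gradient force = Coriolis force):
V_g = (1/(fρ)) |∂P/∂n| = 2.49×10⁻³ / (1.42×10⁻⁴ × 0.646) = 27.2 m/s
Converting: 27.2 m/s × 3.6 = 97.8 km/h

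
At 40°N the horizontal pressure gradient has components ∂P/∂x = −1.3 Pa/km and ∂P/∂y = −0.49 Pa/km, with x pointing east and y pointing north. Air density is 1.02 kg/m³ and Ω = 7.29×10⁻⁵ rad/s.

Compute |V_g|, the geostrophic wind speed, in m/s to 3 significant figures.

14.5 m/s

Coriolis parameter at 40°N:
f = 2Ω sin φ = 2 × 7.29×10⁻⁵ × sin 40° = 9.37×10⁻⁵ s⁻¹
Component geostrophic relations (x east, y north):
u_g = −(1/(fρ)) ∂P/∂y,  v_g = (1/(fρ)) ∂P/∂x
u_g = −(−0.49×10⁻³)/(9.37×10⁻⁵ × 1.02) = 5.13 m/s;  v_g = (−1.3×10⁻³)/(9.37×10⁻⁵ × 1.02) = −13.6 m/s
|V_g| = √(u_g² + v_g²) = 14.5 m/s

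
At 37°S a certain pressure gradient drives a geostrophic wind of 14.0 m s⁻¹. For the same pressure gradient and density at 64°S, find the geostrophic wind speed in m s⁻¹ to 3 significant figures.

With the same pressure gradient and density, V_g ∝ 1/f ∝ 1/sin φ.
V₂ = V₁ · sin φ₁ / sin φ₂ = 14.0 × sin 37° / sin 64°
V₂ = 14.0 × 0.6018/0.8988 = 9.37 m s⁻¹

9.37 m s⁻¹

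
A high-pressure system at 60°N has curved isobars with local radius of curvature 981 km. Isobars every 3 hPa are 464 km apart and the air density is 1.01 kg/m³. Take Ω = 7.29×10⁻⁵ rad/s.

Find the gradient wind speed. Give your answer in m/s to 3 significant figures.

Coriolis parameter at 60°N:
f = 2Ω sin φ = 2 × 7.29×10⁻⁵ × sin 60° = 1.26×10⁻⁴ s⁻¹
Pressure gradient: |∂P/∂n| = 300 Pa / 464000 m = 6.47×10⁻⁴ Pa/m
Geostrophic speed: V_g = |∂P/∂n|/(fρ) = 6.47×10⁻⁴/(1.26×10⁻⁴ × 1.01) = 5.07 m/s
Around a high, pressure-gradient force acts outward with centrifugal, so Coriolis balances both:
fV = (1/ρ)|∂P/∂n| + V²/R  →  V² − fR·V + fR·V_g = 0
With fR = 1.26×10⁻⁴ × 981×10³ m = 124 m/s:
V = [fR − √((fR)² − 4 fR V_g)]/2 = [124 − √(124² − 4×124×5.07)]/2 = 5.3 m/s
Supergeostrophic (V > V_g = 5.07 m/s), as expected around a high.

5.30 m/s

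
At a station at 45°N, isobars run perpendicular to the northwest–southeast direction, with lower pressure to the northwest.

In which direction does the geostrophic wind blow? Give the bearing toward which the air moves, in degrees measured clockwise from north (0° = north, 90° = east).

045°

The pressure-gradient force points toward the northwest (bearing 315°).
Geostrophic balance: in the Northern Hemisphere the Coriolis force deflects motion to the right, so the geostrophic wind blows 90° to the right of the pressure-gradient force (low pressure on the left).
Rotating 315° by 90° clockwise gives 045° — the wind blows toward the northeast.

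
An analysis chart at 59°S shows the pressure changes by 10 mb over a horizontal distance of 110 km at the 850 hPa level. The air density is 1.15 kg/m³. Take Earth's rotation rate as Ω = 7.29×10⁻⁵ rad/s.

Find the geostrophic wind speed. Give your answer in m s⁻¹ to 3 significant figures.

63.3 m s⁻¹

Coriolis parameter at 59°S:
f = 2Ω sin φ = 2 × 7.29×10⁻⁵ × sin 59° = 1.25×10⁻⁴ s⁻¹
Pressure gradient: |∂P/∂n| = 1000 Pa / 110000 m = 9.09×10⁻³ Pa/m
Geostrophic balance (pressure-gradient force = Coriolis force):
V_g = (1/(fρ)) |∂P/∂n| = 9.09×10⁻³ / (1.25×10⁻⁴ × 1.15) = 63.3 m/s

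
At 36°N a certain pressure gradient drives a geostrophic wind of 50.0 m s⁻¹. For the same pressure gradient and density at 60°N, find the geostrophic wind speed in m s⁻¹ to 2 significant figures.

34 m s⁻¹

With the same pressure gradient and density, V_g ∝ 1/f ∝ 1/sin φ.
V₂ = V₁ · sin φ₁ / sin φ₂ = 50.0 × sin 36° / sin 60°
V₂ = 50.0 × 0.5878/0.8660 = 34 m s⁻¹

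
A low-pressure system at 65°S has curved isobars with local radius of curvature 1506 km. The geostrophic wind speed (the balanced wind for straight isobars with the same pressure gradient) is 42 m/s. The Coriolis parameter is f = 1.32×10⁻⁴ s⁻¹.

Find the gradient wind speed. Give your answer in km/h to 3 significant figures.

128 km/h

Around a low, centrifugal force acts outward with Coriolis, so pressure-gradient force balances both:
(1/ρ)|∂P/∂n| = fV + V²/R  →  V² + fR·V − fR·V_g = 0
With fR = 1.32×10⁻⁴ × 1506×10³ m = 199 m/s:
V = [−fR + √((fR)² + 4 fR V_g)]/2 = [−199 + √(199² + 4×199×42)]/2 = 35.6 m/s
Subgeostrophic (V < V_g = 42 m/s), as expected around a low.
Converting: 35.6 m/s × 3.6 = 128 km/h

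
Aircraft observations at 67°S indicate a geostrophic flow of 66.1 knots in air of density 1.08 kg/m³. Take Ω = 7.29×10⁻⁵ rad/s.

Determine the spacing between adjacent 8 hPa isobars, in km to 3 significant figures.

Coriolis parameter at 67°S:
f = 2Ω sin φ = 2 × 7.29×10⁻⁵ × sin 67° = 1.34×10⁻⁴ s⁻¹
Wind speed in SI: 66.1 knots = 34.0 m/s
Geostrophic balance rearranged: |∂P/∂n| = f ρ V_g
|∂P/∂n| = 1.34×10⁻⁴ × 1.08 × 34.0 = 4.93×10⁻³ Pa/m
Isobar spacing: Δn = ΔP/|∂P/∂n| = 800 Pa / 4.93×10⁻³ Pa/m = 162309 m ≈ 162 km

162 km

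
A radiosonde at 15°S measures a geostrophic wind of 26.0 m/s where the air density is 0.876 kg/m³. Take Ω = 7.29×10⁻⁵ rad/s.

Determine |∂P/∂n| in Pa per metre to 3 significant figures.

Coriolis parameter at 15°S:
f = 2Ω sin φ = 2 × 7.29×10⁻⁵ × sin 15° = 3.77×10⁻⁵ s⁻¹
Geostrophic balance rearranged: |∂P/∂n| = f ρ V_g
|∂P/∂n| = 3.77×10⁻⁵ × 0.876 × 26.0 = 8.59×10⁻⁴ Pa/m

8.59×10⁻⁴ Pa/m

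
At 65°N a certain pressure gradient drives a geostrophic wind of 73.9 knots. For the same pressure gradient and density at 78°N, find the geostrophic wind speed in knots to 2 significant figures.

With the same pressure gradient and density, V_g ∝ 1/f ∝ 1/sin φ.
V₂ = V₁ · sin φ₁ / sin φ₂ = 73.9 × sin 65° / sin 78°
V₂ = 73.9 × 0.9063/0.9781 = 68 knots

68 knots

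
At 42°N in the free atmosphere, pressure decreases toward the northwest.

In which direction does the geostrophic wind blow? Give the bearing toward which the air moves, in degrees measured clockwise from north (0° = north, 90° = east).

045°

The pressure-gradient force points toward the northwest (bearing 315°).
Geostrophic balance: in the Northern Hemisphere the Coriolis force deflects motion to the right, so the geostrophic wind blows 90° to the right of the pressure-gradient force (low pressure on the left).
Rotating 315° by 90° clockwise gives 045° — the wind blows toward the northeast.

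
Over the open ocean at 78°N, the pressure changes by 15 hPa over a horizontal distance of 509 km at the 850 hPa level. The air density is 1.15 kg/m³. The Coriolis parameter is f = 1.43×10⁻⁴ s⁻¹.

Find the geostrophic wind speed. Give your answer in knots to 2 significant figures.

35 knots

Pressure gradient: |∂P/∂n| = 1500 Pa / 509000 m = 2.95×10⁻³ Pa/m
Geostrophic balance (pressure-gradient force = Coriolis force):
V_g = (1/(fρ)) |∂P/∂n| = 2.95×10⁻³ / (1.43×10⁻⁴ × 1.15) = 17.9 m/s
Converting: 17.9 m/s × 1.944 = 35 knots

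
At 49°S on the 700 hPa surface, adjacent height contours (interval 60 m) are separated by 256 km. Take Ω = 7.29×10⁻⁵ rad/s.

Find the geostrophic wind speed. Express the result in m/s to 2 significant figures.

Coriolis parameter at 49°S:
f = 2Ω sin φ = 2 × 7.29×10⁻⁵ × sin 49° = 1.10×10⁻⁴ s⁻¹
Height gradient: |∂Z/∂n| = 60 m / 256000 m = 2.34×10⁻⁴
On a pressure surface, geostrophic balance gives V_g = (g/f)|∂Z/∂n|:
V_g = 9.81 × 2.34×10⁻⁴ / 1.10×10⁻⁴ = 20.9 m/s

21 m/s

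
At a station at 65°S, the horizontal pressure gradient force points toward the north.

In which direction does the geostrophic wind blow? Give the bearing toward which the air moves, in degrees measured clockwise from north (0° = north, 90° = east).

270°

The pressure-gradient force points toward the north (bearing 000°).
Geostrophic balance: in the Southern Hemisphere the Coriolis force deflects motion to the left, so the geostrophic wind blows 90° to the left of the pressure-gradient force (low pressure on the right).
Rotating 000° by 90° counterclockwise gives 270° — the wind blows toward the west.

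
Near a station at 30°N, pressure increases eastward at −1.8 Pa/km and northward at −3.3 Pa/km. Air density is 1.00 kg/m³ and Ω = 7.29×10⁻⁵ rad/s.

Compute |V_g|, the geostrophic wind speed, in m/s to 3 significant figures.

Coriolis parameter at 30°N:
f = 2Ω sin φ = 2 × 7.29×10⁻⁵ × sin 30° = 7.29×10⁻⁵ s⁻¹
Component geostrophic relations (x east, y north):
u_g = −(1/(fρ)) ∂P/∂y,  v_g = (1/(fρ)) ∂P/∂x
u_g = −(−3.3×10⁻³)/(7.29×10⁻⁵ × 1.00) = 45.3 m/s;  v_g = (−1.8×10⁻³)/(7.29×10⁻⁵ × 1.00) = −24.7 m/s
|V_g| = √(u_g² + v_g²) = 51.6 m/s

51.6 m/s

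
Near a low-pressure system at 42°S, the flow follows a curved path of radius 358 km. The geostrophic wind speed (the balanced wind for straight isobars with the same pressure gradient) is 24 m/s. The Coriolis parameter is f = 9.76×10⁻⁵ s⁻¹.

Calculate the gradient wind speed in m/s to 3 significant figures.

Around a low, centrifugal force acts outward with Coriolis, so pressure-gradient force balances both:
(1/ρ)|∂P/∂n| = fV + V²/R  →  V² + fR·V − fR·V_g = 0
With fR = 9.76×10⁻⁵ × 358×10³ m = 34.9 m/s:
V = [−fR + √((fR)² + 4 fR V_g)]/2 = [−34.9 + √(34.9² + 4×34.9×24)]/2 = 16.3 m/s
Subgeostrophic (V < V_g = 24 m/s), as expected around a low.

16.3 m/s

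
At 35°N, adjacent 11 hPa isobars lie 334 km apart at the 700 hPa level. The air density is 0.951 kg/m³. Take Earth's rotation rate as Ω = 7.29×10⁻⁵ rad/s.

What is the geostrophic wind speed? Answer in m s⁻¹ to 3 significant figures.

41.4 m s⁻¹

Coriolis parameter at 35°N:
f = 2Ω sin φ = 2 × 7.29×10⁻⁵ × sin 35° = 8.36×10⁻⁵ s⁻¹
Pressure gradient: |∂P/∂n| = 1100 Pa / 334000 m = 3.29×10⁻³ Pa/m
Geostrophic balance (pressure-gradient force = Coriolis force):
V_g = (1/(fρ)) |∂P/∂n| = 3.29×10⁻³ / (8.36×10⁻⁵ × 0.951) = 41.4 m/s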